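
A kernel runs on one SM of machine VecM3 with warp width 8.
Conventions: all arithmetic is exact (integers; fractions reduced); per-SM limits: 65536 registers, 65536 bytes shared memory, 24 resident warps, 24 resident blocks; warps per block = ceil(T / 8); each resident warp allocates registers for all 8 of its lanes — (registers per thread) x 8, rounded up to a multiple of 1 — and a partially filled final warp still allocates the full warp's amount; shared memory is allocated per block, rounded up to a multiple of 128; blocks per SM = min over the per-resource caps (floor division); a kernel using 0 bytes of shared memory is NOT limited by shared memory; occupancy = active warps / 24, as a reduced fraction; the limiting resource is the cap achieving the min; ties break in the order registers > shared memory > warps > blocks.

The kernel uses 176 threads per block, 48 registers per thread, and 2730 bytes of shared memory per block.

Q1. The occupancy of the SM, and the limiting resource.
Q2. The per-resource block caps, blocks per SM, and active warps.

Answer: occupancy 11/12, limited by warps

registers: 7 blocks
shared memory: 23 blocks
warps: 1 block
blocks: 24 blocks

Answer: 1 block, 22 active warps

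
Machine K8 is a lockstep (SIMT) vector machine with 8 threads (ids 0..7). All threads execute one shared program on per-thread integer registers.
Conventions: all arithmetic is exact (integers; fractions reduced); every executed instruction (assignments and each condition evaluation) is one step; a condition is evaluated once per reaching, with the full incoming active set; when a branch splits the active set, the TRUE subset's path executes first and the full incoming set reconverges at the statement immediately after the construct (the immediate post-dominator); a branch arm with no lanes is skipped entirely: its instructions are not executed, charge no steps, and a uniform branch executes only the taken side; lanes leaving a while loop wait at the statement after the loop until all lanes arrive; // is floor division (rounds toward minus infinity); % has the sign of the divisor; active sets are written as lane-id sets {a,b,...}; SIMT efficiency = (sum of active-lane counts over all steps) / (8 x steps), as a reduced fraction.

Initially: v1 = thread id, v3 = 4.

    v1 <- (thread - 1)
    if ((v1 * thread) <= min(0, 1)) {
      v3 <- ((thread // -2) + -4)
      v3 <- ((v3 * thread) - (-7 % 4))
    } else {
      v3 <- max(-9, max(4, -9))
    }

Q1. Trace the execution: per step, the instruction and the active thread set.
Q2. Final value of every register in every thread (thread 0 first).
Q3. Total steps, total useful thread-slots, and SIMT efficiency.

step 0: v1 <- (thread - 1)           {0,1,2,3,4,5,6,7}
step 1: eval ((v1 * thread) <= min(0, 1)) {0,1,2,3,4,5,6,7}
step 2: v3 <- ((thread // -2) + -4)  {0,1}
step 3: v3 <- ((v3 * thread) - (-7 % 4)) {0,1}
step 4: v3 <- max(-9, max(4, -9))    {2,3,4,5,6,7}

Answer: 5 steps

v1: -1,0,1,2,3,4,5,6
v3: -1,-6,4,4,4,4,4,4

steps = 5; useful = 26; efficiency = 26/40 = 13/20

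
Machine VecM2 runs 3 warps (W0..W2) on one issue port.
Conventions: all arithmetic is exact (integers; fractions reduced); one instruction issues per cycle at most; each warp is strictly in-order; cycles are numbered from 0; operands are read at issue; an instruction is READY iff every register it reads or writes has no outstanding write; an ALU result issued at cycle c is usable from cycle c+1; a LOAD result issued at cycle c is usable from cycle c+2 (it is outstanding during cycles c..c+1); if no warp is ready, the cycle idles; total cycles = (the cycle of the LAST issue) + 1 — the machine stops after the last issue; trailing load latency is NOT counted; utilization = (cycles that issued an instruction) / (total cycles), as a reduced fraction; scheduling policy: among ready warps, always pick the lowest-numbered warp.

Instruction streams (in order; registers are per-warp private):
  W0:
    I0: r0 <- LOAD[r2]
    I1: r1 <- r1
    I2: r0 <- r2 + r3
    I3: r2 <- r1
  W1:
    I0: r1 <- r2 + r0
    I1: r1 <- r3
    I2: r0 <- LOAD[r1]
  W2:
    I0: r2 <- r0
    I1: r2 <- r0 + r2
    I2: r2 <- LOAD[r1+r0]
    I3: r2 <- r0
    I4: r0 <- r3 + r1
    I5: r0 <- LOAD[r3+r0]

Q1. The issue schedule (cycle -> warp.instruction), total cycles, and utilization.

cycle 0: W0.I0
cycle 1: W0.I1
cycle 2: W0.I2
cycle 3: W0.I3
cycle 4: W1.I0
cycle 5: W1.I1
cycle 6: W1.I2
cycle 7: W2.I0
cycle 8: W2.I1
cycle 9: W2.I2
cycle 10: idle
cycle 11: W2.I3
cycle 12: W2.I4
cycle 13: W2.I5

Answer: 14 cycles, utilization 13/14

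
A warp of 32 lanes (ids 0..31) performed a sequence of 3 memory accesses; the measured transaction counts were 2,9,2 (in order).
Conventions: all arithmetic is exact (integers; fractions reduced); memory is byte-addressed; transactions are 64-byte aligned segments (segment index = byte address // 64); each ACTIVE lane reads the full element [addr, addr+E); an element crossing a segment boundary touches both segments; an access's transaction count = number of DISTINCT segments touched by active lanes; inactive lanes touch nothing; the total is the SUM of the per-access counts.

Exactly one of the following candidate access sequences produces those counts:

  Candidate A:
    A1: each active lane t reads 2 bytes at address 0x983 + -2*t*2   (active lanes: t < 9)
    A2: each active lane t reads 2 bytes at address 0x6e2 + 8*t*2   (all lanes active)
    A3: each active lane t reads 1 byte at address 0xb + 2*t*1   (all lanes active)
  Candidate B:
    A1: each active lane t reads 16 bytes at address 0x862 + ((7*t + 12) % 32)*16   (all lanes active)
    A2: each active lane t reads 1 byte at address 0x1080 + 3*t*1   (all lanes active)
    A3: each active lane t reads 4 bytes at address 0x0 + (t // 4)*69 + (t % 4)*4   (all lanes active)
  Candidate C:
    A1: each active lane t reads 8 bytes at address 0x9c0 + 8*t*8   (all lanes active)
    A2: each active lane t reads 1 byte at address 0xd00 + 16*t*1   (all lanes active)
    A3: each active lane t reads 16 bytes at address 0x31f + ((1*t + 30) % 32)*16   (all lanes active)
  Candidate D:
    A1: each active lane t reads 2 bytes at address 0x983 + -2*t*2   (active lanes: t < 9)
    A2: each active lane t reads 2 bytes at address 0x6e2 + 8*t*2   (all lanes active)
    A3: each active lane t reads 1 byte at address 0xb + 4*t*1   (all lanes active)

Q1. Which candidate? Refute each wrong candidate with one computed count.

B: A1 gives 9 transactions, not 2
C: A1 gives 32 transactions, not 2
D: A3 gives 3 transactions, not 2
A: all counts match (2,9,2)

Answer: A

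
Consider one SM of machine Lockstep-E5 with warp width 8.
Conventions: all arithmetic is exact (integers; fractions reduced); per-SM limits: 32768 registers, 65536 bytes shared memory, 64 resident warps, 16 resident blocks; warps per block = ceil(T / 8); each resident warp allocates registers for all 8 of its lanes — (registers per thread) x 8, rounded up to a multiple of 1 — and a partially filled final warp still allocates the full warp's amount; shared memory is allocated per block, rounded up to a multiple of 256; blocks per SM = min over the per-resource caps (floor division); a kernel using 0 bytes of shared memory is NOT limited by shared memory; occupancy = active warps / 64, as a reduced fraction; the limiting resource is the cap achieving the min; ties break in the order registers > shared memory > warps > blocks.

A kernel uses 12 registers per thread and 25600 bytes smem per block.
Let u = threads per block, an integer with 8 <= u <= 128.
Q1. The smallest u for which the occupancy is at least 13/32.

Answer: u = 97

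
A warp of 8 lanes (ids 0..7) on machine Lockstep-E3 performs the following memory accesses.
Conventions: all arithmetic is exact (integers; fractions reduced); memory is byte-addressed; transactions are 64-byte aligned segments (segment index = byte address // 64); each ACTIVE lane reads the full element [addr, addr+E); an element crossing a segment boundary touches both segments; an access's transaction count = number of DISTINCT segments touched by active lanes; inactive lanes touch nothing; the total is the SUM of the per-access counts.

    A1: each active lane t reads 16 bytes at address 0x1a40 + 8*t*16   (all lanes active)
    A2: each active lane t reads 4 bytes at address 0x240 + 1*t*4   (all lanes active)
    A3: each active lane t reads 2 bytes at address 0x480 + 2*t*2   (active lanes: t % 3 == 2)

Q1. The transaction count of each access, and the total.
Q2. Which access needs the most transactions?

A1: 8 transactions
A2: 1 transaction
A3: 1 transaction

Answer: 8,1,1; total 10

Answer: A1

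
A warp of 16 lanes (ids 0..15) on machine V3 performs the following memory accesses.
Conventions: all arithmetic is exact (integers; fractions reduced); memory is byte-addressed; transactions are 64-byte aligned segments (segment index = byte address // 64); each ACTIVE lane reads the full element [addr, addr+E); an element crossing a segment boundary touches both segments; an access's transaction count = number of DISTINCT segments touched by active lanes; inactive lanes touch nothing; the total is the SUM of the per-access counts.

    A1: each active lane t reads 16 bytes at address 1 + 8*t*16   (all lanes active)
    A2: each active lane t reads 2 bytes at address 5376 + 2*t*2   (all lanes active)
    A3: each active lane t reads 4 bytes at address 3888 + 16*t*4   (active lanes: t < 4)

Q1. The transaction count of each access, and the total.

A1: 16 transactions
A2: 1 transaction
A3: 4 transactions

Answer: 16,1,4; total 21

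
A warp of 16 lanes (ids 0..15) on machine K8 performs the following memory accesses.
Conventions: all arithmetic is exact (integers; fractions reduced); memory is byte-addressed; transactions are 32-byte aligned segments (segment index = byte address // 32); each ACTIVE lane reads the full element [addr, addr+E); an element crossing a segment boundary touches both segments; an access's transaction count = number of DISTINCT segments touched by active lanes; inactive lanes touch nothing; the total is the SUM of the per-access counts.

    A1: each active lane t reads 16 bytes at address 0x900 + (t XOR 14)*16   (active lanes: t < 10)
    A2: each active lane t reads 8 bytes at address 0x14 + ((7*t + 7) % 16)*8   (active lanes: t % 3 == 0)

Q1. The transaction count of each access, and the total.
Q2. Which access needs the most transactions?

A1: 5 transactions
A2: 4 transactions

Answer: 5,4; total 9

Answer: A1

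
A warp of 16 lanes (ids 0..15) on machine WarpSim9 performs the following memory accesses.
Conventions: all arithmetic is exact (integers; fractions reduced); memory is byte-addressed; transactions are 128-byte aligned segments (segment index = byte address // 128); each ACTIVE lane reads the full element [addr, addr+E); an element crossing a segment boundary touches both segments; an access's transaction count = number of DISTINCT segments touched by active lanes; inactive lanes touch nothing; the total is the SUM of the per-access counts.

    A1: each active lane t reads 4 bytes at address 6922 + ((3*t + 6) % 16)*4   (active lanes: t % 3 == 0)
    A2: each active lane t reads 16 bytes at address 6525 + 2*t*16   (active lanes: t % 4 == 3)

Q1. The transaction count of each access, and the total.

A1: 1 transaction
A2: 4 transactions

Answer: 1,4; total 5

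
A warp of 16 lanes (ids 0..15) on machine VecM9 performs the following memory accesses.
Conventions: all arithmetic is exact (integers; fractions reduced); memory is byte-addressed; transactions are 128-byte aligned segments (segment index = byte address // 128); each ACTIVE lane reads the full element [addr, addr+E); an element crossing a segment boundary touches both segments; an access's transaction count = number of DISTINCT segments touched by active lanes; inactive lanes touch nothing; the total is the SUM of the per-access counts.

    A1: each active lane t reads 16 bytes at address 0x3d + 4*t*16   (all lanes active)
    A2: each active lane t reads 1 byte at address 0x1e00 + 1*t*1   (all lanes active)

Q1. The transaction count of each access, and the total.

A1: 9 transactions
A2: 1 transaction

Answer: 9,1; total 10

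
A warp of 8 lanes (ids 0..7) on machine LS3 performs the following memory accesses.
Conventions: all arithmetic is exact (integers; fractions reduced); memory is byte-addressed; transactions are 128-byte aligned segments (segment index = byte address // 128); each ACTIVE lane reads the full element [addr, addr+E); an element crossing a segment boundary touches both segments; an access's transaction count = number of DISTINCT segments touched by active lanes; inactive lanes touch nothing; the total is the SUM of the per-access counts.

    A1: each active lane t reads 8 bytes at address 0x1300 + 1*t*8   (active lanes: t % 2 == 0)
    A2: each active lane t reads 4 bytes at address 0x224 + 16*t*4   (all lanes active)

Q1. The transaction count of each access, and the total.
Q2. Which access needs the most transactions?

A1: 1 transaction
A2: 4 transactions

Answer: 1,4; total 5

Answer: A2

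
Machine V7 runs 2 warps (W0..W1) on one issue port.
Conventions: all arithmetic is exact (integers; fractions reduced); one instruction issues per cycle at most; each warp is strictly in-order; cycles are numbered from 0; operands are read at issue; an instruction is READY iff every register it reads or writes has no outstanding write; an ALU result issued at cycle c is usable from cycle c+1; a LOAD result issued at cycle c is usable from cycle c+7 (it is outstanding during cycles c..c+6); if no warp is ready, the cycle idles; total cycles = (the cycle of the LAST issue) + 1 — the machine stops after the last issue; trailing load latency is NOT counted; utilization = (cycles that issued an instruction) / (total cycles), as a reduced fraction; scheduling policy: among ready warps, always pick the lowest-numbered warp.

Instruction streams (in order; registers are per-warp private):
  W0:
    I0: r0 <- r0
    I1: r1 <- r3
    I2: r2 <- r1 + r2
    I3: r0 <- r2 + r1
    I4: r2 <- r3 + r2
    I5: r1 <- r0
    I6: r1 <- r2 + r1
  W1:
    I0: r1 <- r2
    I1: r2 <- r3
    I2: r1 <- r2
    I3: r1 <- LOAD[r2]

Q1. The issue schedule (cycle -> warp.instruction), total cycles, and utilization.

cycle 0: W0.I0
cycle 1: W0.I1
cycle 2: W0.I2
cycle 3: W0.I3
cycle 4: W0.I4
cycle 5: W0.I5
cycle 6: W0.I6
cycle 7: W1.I0
cycle 8: W1.I1
cycle 9: W1.I2
cycle 10: W1.I3

Answer: 11 cycles, utilization 1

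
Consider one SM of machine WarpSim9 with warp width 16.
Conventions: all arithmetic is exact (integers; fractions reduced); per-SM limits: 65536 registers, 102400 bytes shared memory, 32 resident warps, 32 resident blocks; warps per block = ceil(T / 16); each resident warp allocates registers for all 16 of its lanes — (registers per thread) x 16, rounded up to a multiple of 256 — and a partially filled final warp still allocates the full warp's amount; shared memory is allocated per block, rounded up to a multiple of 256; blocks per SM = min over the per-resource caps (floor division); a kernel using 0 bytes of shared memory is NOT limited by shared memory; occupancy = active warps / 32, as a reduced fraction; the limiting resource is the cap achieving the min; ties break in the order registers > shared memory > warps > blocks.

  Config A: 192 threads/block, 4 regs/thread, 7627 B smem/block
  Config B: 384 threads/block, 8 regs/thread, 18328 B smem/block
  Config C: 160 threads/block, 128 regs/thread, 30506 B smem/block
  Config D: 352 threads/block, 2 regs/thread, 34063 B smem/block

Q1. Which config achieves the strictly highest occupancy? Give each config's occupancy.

occupancies: A 3/4, B 3/4, C 15/16, D 11/16

Answer: C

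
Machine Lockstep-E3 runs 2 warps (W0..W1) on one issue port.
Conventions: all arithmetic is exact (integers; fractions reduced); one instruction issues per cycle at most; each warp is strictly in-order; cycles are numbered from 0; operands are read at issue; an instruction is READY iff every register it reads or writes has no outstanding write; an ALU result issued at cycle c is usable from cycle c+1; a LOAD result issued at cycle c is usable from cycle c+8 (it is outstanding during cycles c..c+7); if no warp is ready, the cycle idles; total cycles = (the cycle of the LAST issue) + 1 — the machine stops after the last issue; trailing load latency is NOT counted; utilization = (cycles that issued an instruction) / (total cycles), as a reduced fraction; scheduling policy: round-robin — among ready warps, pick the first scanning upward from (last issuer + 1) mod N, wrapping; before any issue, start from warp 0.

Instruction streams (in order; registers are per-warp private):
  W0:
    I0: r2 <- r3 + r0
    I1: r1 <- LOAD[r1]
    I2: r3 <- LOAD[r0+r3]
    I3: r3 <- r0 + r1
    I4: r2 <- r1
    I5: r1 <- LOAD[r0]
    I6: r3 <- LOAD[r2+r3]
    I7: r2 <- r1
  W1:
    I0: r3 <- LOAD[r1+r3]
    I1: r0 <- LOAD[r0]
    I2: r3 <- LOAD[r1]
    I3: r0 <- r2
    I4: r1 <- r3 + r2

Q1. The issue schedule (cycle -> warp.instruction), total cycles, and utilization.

cycle 0: W0.I0
cycle 1: W1.I0
cycle 2: W0.I1
cycle 3: W1.I1
cycle 4: W0.I2
cycle 5: idle
cycle 6: idle
cycle 7: idle
cycle 8: idle
cycle 9: W1.I2
cycle 10: idle
cycle 11: W1.I3
cycle 12: W0.I3
cycle 13: W0.I4
cycle 14: W0.I5
cycle 15: W0.I6
cycle 16: idle
cycle 17: W1.I4
cycle 18: idle
cycle 19: idle
cycle 20: idle
cycle 21: idle
cycle 22: W0.I7

Answer: 23 cycles, utilization 13/23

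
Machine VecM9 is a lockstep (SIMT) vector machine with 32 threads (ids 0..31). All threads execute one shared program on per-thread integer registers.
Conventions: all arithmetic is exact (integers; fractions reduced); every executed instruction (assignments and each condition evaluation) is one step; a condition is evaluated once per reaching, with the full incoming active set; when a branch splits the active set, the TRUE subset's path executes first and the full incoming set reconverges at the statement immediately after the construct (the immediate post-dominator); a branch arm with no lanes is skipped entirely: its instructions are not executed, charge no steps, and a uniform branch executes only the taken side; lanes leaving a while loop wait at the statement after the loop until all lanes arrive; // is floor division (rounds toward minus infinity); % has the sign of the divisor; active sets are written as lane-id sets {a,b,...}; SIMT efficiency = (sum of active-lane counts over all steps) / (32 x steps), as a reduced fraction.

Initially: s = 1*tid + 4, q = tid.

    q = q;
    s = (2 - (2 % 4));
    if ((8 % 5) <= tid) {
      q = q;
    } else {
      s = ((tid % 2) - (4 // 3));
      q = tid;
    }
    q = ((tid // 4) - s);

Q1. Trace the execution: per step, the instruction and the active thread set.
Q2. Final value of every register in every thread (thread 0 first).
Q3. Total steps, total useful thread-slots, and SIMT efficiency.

step 0: q <- q                       {0,1,2,3,4,5,6,7,8,9,10,11,12,13,14,15,16,17,18,19,20,21,22,23,24,25,26,27,28,29,30,31}
step 1: s <- (2 - (2 % 4))           {0,1,2,3,4,5,6,7,8,9,10,11,12,13,14,15,16,17,18,19,20,21,22,23,24,25,26,27,28,29,30,31}
step 2: eval ((8 % 5) <= tid)        {0,1,2,3,4,5,6,7,8,9,10,11,12,13,14,15,16,17,18,19,20,21,22,23,24,25,26,27,28,29,30,31}
step 3: q <- q                       {3,4,5,6,7,8,9,10,11,12,13,14,15,16,17,18,19,20,21,22,23,24,25,26,27,28,29,30,31}
step 4: s <- ((tid % 2) - (4 // 3))  {0,1,2}
step 5: q <- tid                     {0,1,2}
step 6: q <- ((tid // 4) - s)        {0,1,2,3,4,5,6,7,8,9,10,11,12,13,14,15,16,17,18,19,20,21,22,23,24,25,26,27,28,29,30,31}

Answer: 7 steps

s: -1,0,-1,0,0,0,0,0,0,0,0,0,0,0,0,0,0,0,0,0,0,0,0,0,0,0,0,0,0,0,0,0
q: 1,0,1,0,1,1,1,1,2,2,2,2,3,3,3,3,4,4,4,4,5,5,5,5,6,6,6,6,7,7,7,7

steps = 7; useful = 163; efficiency = 163/224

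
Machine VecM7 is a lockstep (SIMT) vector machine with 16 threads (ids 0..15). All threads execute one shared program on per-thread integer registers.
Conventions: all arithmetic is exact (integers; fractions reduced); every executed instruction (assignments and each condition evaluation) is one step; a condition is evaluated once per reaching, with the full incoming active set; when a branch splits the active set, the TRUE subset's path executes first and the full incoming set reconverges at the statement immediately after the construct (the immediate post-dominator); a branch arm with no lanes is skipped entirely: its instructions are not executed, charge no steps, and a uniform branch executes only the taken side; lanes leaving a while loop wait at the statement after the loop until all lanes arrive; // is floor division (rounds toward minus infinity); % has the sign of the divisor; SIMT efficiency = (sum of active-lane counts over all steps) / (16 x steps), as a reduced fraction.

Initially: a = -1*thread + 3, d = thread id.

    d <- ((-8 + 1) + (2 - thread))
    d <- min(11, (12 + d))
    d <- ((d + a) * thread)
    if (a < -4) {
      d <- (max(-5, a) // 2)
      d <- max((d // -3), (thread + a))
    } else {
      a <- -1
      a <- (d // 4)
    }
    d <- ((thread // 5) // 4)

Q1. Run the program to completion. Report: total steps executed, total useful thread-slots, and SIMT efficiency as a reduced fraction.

Answer: 9 steps, 112 useful, 7/9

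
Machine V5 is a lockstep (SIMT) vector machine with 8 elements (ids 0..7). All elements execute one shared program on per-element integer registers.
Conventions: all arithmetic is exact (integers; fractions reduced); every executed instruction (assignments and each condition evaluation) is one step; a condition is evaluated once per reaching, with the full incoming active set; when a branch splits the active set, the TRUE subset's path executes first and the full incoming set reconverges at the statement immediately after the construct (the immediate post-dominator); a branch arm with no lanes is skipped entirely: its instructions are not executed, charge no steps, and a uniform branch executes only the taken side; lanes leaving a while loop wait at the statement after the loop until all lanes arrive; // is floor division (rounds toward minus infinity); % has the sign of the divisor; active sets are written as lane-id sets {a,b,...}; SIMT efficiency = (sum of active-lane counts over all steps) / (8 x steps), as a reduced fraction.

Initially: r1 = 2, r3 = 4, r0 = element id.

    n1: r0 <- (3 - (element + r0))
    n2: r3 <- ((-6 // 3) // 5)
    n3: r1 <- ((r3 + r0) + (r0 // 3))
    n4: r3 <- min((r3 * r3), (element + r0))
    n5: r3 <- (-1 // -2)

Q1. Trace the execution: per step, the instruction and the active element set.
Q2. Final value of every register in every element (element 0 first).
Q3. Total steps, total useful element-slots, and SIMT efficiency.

step 0: r0 <- (3 - (element + r0))   {0,1,2,3,4,5,6,7}
step 1: r3 <- ((-6 // 3) // 5)       {0,1,2,3,4,5,6,7}
step 2: r1 <- ((r3 + r0) + (r0 // 3)) {0,1,2,3,4,5,6,7}
step 3: r3 <- min((r3 * r3), (element + r0)) {0,1,2,3,4,5,6,7}
step 4: r3 <- (-1 // -2)             {0,1,2,3,4,5,6,7}

Answer: 5 steps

r1: 3,0,-3,-5,-8,-11,-13,-16
r3: 0,0,0,0,0,0,0,0
r0: 3,1,-1,-3,-5,-7,-9,-11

steps = 5; useful = 40; efficiency = 40/40 = 1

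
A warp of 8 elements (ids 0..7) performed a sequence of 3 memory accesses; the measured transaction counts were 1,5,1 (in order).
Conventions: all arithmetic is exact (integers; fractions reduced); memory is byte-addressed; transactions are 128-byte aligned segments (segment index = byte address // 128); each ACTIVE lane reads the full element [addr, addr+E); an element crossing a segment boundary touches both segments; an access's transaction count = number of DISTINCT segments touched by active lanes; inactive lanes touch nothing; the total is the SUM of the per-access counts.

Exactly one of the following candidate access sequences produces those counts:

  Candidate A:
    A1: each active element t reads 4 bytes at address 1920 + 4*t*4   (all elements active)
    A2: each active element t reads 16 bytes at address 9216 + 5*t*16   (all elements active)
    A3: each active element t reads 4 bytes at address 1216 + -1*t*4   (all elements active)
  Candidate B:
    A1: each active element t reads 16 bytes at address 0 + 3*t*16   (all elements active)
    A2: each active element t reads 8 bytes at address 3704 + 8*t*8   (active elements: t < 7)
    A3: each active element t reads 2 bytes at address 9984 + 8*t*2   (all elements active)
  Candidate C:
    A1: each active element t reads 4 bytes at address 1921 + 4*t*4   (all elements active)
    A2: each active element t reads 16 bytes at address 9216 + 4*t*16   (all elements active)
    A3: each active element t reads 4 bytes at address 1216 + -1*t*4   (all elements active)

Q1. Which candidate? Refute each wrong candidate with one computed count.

B: A1 gives 3 transactions, not 1
C: A2 gives 4 transactions, not 5
A: all counts match (1,5,1)

Answer: A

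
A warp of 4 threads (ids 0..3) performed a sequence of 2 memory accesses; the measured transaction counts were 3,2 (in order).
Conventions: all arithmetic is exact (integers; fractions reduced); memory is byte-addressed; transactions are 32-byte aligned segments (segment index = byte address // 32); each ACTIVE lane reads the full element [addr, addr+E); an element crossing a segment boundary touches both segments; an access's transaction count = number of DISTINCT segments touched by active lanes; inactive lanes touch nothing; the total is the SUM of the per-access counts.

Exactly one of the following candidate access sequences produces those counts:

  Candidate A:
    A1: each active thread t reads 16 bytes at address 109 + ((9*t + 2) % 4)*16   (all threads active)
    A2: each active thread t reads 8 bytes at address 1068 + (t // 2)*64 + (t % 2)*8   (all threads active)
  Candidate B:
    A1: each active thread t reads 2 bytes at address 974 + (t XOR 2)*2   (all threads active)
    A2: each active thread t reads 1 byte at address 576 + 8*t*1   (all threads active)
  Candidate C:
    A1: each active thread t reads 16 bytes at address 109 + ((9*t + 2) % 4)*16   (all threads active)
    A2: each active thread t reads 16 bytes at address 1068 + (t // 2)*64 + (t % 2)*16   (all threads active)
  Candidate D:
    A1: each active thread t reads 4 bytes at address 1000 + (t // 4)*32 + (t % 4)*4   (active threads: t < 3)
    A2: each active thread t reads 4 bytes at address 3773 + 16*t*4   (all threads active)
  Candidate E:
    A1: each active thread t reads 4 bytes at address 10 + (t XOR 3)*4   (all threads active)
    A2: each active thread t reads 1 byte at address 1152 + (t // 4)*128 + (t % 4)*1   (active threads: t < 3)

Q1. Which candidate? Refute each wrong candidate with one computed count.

B: A1 gives 1 transaction, not 3
C: A2 gives 4 transactions, not 2
D: A1 gives 1 transaction, not 3
E: A1 gives 1 transaction, not 3
A: all counts match (3,2)

Answer: A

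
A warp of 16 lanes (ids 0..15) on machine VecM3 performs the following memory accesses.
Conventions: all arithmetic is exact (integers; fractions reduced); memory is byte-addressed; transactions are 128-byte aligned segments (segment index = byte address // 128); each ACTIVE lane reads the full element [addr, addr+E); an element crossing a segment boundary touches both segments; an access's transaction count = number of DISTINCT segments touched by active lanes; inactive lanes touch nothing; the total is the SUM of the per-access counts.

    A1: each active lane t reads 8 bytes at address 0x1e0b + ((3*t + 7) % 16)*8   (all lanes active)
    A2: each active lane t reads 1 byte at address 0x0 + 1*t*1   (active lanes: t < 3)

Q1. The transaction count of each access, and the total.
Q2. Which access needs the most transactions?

A1: 2 transactions
A2: 1 transaction

Answer: 2,1; total 3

Answer: A1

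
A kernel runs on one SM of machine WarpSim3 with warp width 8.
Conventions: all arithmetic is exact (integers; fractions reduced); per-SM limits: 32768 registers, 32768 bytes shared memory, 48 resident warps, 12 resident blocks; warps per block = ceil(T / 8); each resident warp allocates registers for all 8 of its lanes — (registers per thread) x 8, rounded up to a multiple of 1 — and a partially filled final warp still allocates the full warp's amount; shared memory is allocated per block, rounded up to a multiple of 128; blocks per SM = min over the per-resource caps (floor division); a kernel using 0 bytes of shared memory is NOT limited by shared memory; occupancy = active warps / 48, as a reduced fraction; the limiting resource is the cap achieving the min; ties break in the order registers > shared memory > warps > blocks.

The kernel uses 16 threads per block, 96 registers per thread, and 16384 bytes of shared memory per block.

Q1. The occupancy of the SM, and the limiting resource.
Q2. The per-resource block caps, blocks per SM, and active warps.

Answer: occupancy 1/12, limited by shared memory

registers: 21 blocks
shared memory: 2 blocks
warps: 24 blocks
blocks: 12 blocks

Answer: 2 blocks, 4 active warps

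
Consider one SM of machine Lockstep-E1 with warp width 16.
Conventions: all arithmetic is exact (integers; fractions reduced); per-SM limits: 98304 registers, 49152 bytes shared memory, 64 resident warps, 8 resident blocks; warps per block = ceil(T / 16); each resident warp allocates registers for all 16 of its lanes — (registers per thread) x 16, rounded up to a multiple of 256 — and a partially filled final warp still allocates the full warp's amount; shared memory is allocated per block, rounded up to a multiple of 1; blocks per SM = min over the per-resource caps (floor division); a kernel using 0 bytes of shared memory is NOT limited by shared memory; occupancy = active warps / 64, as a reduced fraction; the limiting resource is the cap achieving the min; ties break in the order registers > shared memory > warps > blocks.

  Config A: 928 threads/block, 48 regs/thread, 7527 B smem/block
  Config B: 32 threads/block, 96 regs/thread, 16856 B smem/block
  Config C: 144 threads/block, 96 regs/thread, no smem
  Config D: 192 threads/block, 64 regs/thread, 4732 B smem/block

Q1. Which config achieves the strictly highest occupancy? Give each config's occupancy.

occupancies: A 29/32, B 1/16, C 63/64, D 15/16

Answer: C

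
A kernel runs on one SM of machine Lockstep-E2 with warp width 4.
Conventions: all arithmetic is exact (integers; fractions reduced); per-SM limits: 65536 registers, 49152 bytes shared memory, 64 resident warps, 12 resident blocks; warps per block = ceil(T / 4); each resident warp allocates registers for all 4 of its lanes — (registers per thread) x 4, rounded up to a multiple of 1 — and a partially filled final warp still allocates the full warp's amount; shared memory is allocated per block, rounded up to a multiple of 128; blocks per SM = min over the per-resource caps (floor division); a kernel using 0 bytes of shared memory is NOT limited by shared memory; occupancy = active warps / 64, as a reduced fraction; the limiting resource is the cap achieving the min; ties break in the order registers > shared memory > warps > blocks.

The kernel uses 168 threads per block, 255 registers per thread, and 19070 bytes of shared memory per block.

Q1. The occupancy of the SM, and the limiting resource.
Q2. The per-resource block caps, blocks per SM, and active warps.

Answer: occupancy 21/32, limited by registers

registers: 1 block
shared memory: 2 blocks
warps: 1 block
blocks: 12 blocks

Answer: 1 block, 42 active warps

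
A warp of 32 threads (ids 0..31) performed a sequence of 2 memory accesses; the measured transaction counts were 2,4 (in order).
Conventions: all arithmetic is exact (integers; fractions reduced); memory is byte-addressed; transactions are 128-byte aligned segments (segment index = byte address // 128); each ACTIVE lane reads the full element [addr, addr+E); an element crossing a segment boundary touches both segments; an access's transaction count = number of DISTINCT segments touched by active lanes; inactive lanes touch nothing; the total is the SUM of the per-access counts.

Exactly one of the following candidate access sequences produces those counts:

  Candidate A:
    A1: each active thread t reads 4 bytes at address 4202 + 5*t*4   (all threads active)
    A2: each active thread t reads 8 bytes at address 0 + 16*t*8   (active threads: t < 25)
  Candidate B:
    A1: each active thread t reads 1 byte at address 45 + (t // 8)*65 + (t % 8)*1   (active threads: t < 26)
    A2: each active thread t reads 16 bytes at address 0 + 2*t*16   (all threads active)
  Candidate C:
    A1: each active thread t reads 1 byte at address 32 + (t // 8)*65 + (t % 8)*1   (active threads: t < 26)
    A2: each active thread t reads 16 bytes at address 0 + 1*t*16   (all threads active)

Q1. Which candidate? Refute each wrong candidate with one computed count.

A: A1 gives 6 transactions, not 2
B: A2 gives 8 transactions, not 4
C: all counts match (2,4)

Answer: C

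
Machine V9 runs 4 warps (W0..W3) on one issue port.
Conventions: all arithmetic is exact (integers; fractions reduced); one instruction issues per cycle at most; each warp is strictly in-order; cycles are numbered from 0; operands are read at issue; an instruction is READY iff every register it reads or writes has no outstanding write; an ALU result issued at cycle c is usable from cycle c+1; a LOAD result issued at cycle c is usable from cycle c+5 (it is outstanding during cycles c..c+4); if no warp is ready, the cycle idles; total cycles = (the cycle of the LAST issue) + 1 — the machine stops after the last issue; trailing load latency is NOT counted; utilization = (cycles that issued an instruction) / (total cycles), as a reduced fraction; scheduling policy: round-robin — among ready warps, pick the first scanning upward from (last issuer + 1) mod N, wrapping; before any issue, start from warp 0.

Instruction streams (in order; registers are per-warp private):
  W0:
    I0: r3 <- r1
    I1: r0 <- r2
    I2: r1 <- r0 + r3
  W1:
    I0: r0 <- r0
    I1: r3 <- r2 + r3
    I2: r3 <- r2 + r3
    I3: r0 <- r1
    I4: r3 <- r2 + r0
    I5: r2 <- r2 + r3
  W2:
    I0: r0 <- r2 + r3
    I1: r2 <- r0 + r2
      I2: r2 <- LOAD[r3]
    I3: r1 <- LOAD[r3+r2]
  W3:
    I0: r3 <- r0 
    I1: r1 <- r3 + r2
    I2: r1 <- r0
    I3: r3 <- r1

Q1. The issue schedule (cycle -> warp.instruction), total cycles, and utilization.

cycle 0: W0.I0
cycle 1: W1.I0
cycle 2: W2.I0
cycle 3: W3.I0
cycle 4: W0.I1
cycle 5: W1.I1
cycle 6: W2.I1
cycle 7: W3.I1
cycle 8: W0.I2
cycle 9: W1.I2
cycle 10: W2.I2
cycle 11: W3.I2
cycle 12: W1.I3
cycle 13: W3.I3
cycle 14: W1.I4
cycle 15: W2.I3
cycle 16: W1.I5

Answer: 17 cycles, utilization 1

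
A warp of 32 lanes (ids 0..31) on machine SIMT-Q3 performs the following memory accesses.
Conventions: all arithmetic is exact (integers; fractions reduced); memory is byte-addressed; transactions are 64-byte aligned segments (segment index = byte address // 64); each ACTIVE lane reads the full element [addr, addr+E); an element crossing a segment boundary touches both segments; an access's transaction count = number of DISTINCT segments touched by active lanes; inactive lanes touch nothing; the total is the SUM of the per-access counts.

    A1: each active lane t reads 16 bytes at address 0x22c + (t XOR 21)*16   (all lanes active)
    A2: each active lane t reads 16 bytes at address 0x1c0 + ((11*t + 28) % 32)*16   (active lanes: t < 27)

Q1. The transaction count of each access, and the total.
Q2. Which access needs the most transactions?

A1: 9 transactions
A2: 8 transactions

Answer: 9,8; total 17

Answer: A1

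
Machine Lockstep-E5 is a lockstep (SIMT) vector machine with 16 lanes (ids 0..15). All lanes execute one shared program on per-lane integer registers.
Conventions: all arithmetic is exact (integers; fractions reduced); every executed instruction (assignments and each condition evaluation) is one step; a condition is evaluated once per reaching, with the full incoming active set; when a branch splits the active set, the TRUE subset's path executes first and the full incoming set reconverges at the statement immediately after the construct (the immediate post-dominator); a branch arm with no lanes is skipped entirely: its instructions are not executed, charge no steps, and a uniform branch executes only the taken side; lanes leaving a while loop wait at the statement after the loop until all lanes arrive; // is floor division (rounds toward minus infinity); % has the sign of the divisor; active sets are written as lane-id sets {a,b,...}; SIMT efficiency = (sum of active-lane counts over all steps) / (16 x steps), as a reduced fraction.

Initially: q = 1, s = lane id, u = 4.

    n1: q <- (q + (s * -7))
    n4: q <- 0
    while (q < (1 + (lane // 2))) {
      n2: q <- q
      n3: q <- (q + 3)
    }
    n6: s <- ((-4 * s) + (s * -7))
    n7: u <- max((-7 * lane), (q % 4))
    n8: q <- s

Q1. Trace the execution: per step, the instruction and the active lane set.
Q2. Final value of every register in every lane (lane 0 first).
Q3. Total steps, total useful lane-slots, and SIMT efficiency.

step 0: q <- (q + (s * -7))          {0,1,2,3,4,5,6,7,8,9,10,11,12,13,14,15}
step 1: q <- 0                       {0,1,2,3,4,5,6,7,8,9,10,11,12,13,14,15}
step 2: eval (q < (1 + (lane // 2))) {0,1,2,3,4,5,6,7,8,9,10,11,12,13,14,15}
step 3: q <- q                       {0,1,2,3,4,5,6,7,8,9,10,11,12,13,14,15}
step 4: q <- (q + 3)                 {0,1,2,3,4,5,6,7,8,9,10,11,12,13,14,15}
step 5: eval (q < (1 + (lane // 2))) {0,1,2,3,4,5,6,7,8,9,10,11,12,13,14,15}
step 6: q <- q                       {6,7,8,9,10,11,12,13,14,15}
step 7: q <- (q + 3)                 {6,7,8,9,10,11,12,13,14,15}
step 8: eval (q < (1 + (lane // 2))) {6,7,8,9,10,11,12,13,14,15}
step 9: q <- q                       {12,13,14,15}
step 10: q <- (q + 3)                 {12,13,14,15}
step 11: eval (q < (1 + (lane // 2))) {12,13,14,15}
step 12: s <- ((-4 * s) + (s * -7))   {0,1,2,3,4,5,6,7,8,9,10,11,12,13,14,15}
step 13: u <- max((-7 * lane), (q % 4)) {0,1,2,3,4,5,6,7,8,9,10,11,12,13,14,15}
step 14: q <- s                       {0,1,2,3,4,5,6,7,8,9,10,11,12,13,14,15}

Answer: 15 steps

q: 0,-11,-22,-33,-44,-55,-66,-77,-88,-99,-110,-121,-132,-143,-154,-165
s: 0,-11,-22,-33,-44,-55,-66,-77,-88,-99,-110,-121,-132,-143,-154,-165
u: 3,3,3,3,3,3,2,2,2,2,2,2,1,1,1,1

steps = 15; useful = 186; efficiency = 186/240 = 31/40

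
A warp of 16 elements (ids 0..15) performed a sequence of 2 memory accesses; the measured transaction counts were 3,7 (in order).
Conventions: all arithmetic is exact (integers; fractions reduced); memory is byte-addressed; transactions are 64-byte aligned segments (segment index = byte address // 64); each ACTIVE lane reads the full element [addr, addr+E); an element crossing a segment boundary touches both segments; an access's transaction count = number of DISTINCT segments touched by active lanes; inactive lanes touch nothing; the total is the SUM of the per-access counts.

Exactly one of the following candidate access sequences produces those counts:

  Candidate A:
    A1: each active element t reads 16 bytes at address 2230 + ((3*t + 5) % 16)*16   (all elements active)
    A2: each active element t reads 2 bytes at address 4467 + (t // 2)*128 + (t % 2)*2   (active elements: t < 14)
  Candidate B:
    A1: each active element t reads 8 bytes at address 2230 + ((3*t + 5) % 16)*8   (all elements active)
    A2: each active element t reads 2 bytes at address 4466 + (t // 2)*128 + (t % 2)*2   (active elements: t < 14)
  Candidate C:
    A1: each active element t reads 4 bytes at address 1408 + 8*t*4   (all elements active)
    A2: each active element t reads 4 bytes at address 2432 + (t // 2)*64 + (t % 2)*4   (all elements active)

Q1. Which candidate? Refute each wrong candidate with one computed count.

A: A1 gives 5 transactions, not 3
C: A1 gives 8 transactions, not 3
B: all counts match (3,7)

Answer: B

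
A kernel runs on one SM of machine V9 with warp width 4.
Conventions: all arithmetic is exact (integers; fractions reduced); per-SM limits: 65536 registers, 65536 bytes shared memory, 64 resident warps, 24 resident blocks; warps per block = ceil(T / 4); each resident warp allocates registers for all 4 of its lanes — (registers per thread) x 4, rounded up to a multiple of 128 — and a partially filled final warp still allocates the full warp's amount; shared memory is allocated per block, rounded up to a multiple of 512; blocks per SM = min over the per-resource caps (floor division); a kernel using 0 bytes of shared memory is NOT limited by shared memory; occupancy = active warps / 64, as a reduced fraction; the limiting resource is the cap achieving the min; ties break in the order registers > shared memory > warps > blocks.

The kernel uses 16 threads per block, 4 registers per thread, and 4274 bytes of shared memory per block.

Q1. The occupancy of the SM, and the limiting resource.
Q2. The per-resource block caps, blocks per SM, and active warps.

Answer: occupancy 7/8, limited by shared memory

registers: 128 blocks
shared memory: 14 blocks
warps: 16 blocks
blocks: 24 blocks

Answer: 14 blocks, 56 active warps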